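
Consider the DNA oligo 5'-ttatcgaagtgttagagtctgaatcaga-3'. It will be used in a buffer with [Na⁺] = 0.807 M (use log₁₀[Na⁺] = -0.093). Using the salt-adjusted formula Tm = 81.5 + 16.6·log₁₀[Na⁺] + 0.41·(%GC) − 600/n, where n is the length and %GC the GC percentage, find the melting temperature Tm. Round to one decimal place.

Length n = 28. Base counts: C=3, T=9, G=7, A=9
G+C = 10, so %GC = 10/28 × 100 = 35.714%
Salt term: 16.6 × (-0.093) = -1.544
GC term: 0.41 × 35.714 = 14.643; length term: −600/28 = −21.429
Tm = 81.5 + (-1.544) + 14.643 − 21.429 = 73.17 → 73.2°C

73.2°C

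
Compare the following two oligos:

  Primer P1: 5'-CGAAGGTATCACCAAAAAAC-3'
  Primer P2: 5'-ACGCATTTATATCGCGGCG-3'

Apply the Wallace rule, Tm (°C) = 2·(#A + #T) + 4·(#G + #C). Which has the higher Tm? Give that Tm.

Primer P1: A+T=12, G+C=8 → Tm = 2(12)+4(8) = 56°C
Primer P2: A+T=9, G+C=10 → Tm = 2(9)+4(10) = 58°C
56°C vs 58°C → primer P2 is higher.

Primer P2, 58°C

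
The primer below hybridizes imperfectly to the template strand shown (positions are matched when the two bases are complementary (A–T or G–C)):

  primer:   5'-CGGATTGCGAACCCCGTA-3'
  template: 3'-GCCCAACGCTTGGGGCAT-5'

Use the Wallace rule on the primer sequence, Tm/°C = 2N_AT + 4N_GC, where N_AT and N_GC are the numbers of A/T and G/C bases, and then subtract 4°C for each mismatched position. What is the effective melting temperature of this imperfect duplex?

Primer base counts: A=4, T=3, G=5, C=6 → A+T=7, G+C=11
Perfect-match Tm = 2(7) + 4(11) = 14 + 44 = 58°C
Mismatches (positions where the bases are not complementary): 1 (at position 4)
Effective Tm = 58 − 1×4 = 58 − 4 = 54°C

54°C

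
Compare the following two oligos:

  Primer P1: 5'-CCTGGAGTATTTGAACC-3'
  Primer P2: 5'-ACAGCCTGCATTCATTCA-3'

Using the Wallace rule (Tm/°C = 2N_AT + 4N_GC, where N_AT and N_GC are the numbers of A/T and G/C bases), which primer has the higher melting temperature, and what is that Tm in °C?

Primer P2, 52°C

Primer P1: A+T=9, G+C=8 → Tm = 2(9)+4(8) = 50°C
Primer P2: A+T=10, G+C=8 → Tm = 2(10)+4(8) = 52°C
50°C vs 52°C → primer P2 is higher.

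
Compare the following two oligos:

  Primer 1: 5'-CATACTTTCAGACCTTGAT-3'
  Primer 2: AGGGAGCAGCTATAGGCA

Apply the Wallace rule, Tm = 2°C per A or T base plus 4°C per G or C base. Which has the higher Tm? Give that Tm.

Primer 1: A+T=12, G+C=7 → Tm = 2(12)+4(7) = 52°C
Primer 2: A+T=8, G+C=10 → Tm = 2(8)+4(10) = 56°C
52°C vs 56°C → primer 2 is higher.

Primer 2, 56°C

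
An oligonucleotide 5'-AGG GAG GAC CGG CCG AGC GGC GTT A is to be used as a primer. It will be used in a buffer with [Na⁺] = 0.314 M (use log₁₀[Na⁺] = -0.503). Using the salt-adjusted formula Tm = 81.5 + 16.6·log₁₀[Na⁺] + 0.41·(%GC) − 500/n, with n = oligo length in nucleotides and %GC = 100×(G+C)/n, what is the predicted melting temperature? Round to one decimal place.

Length n = 25. Counting bases: C=6, G=12, T=2, A=5
G+C = 18, so %GC = 18/25 × 100 = 72%
Salt term: 16.6 × (-0.503) = -8.35
GC term: 0.41 × 72 = 29.52; length term: −500/25 = −20
Tm = 81.5 + (-8.35) + 29.52 − 20 = 82.67 → 82.7°C

82.7°C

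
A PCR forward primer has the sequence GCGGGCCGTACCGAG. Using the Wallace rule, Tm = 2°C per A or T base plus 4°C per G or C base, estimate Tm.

T=1, G=7, A=2, C=5
So N_AT = 3 and N_GC = 12.
Tm = 2×3 + 4×12 = 54°C

54°C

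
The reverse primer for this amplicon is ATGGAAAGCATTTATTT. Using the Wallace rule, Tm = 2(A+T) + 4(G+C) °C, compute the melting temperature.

Base counts: A=6, C=1, G=3, T=7
So N_AT = 13 and N_GC = 4.
Tm = 2×13 + 4×4 = 42°C

42°C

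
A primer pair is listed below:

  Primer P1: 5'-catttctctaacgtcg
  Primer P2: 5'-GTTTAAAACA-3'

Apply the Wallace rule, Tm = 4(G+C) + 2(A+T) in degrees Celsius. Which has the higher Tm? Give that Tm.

Primer P1: A+T=9, G+C=7 → Tm = 2(9)+4(7) = 46°C
Primer P2: A+T=8, G+C=2 → Tm = 2(8)+4(2) = 24°C
46°C vs 24°C → primer P1 is higher.

Primer P1, 46°C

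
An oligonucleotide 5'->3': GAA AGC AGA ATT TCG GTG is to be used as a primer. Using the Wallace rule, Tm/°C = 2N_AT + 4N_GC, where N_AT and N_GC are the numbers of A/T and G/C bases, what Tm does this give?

Scanning the sequence gives T=4, A=6, C=2, G=6.
So N_AT = 10 and N_GC = 8.
Tm = 4·8 + 2·10 = 32 + 20 = 52°C

52°C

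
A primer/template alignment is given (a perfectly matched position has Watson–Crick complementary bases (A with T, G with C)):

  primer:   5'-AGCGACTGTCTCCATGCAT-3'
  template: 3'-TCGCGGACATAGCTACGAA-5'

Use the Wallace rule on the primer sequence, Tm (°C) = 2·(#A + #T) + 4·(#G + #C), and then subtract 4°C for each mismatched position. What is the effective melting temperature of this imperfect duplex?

Primer base counts: A=4, T=5, G=4, C=6 → A+T=9, G+C=10
Perfect-match Tm = 2(9) + 4(10) = 18 + 40 = 58°C
Mismatches (positions where the bases are not complementary): 4 (at positions 5, 10, 13, 18)
Effective Tm = 58 − 4×4 = 58 − 16 = 42°C

42°C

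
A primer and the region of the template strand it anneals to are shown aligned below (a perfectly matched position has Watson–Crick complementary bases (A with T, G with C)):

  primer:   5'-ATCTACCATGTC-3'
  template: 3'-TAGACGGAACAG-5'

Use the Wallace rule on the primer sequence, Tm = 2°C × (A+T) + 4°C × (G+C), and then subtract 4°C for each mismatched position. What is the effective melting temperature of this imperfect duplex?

Primer base counts: A=3, T=4, G=1, C=4 → A+T=7, G+C=5
Perfect-match Tm = 2(7) + 4(5) = 14 + 20 = 34°C
Mismatches (positions where the bases are not complementary): 2 (at positions 5, 8)
Effective Tm = 34 − 2×4 = 34 − 8 = 26°C

26°C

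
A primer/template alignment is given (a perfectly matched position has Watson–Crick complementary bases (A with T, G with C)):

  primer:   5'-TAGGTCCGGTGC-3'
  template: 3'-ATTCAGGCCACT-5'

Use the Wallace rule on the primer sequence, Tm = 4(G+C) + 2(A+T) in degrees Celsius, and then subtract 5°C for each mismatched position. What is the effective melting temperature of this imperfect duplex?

Primer base counts: A=1, T=3, G=5, C=3 → A+T=4, G+C=8
Perfect-match Tm = 2(4) + 4(8) = 8 + 32 = 40°C
Mismatches (positions where the bases are not complementary): 2 (at positions 3, 12)
Effective Tm = 40 − 2×5 = 40 − 10 = 30°C

30°C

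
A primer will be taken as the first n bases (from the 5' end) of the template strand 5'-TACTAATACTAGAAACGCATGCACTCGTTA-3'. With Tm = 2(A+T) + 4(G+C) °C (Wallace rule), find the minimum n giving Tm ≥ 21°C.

First 8 bases: TACTAATA → Tm = 18°C (< 21°C)
First 9 bases: TACTAATAC → Tm = 22°C (≥ 21°C)
Since every base adds ≥2°C, Tm only increases with n, so the threshold is first crossed at n = 9.

n = 9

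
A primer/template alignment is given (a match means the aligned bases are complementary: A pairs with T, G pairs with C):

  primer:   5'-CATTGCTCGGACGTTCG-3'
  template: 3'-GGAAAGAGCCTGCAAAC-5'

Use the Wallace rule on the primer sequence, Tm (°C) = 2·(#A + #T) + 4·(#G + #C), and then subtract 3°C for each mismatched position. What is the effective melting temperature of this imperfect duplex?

Primer base counts: A=2, T=5, G=5, C=5 → A+T=7, G+C=10
Perfect-match Tm = 2(7) + 4(10) = 14 + 40 = 54°C
Mismatches (positions where the bases are not complementary): 3 (at positions 2, 5, 16)
Effective Tm = 54 − 3×3 = 54 − 9 = 45°C

45°C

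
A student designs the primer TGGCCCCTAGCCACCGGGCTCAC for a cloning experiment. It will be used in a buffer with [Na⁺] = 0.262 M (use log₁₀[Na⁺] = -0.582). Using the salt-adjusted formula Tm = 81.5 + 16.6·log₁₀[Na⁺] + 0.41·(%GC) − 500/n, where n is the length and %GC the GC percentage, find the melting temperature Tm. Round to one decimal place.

80.4°C

Length n = 23. A=3, C=11, T=3, G=6
G+C = 17, so %GC = 17/23 × 100 = 73.913%
Salt term: 16.6 × (-0.582) = -9.661
GC term: 0.41 × 73.913 = 30.304; length term: −500/23 = −21.739
Tm = 81.5 + (-9.661) + 30.304 − 21.739 = 80.404 → 80.4°C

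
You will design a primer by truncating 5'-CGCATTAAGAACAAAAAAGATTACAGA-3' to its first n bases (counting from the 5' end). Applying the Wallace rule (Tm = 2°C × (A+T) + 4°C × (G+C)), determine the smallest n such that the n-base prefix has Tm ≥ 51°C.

First 19 bases: CGCATTAAGAACAAAAAAG → Tm = 50°C (< 51°C)
First 20 bases: CGCATTAAGAACAAAAAAGA → Tm = 52°C (≥ 51°C)
Each additional base adds 2°C (A/T) or 4°C (G/C), so Tm is non-decreasing in n; n = 20 is the first length to reach 51°C.

n = 20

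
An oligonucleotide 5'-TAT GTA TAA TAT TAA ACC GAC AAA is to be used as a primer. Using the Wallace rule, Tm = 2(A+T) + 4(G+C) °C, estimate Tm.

Base counts: T=7, G=2, C=3, A=12
AT pairs contribute 19, GC pairs contribute 5.
Tm = 4·5 + 2·19 = 20 + 38 = 58°C

58°C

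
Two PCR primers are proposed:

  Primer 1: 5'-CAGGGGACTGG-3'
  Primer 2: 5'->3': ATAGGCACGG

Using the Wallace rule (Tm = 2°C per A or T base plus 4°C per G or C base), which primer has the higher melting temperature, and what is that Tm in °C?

Primer 1: A+T=3, G+C=8 → Tm = 2(3)+4(8) = 38°C
Primer 2: A+T=4, G+C=6 → Tm = 2(4)+4(6) = 32°C
38°C vs 32°C → primer 1 is higher.

Primer 1, 38°C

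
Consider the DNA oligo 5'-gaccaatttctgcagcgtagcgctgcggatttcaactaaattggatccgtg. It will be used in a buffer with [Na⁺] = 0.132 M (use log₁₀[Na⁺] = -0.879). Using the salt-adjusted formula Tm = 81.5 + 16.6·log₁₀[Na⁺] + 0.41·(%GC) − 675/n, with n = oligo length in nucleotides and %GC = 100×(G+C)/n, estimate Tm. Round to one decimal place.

73.8°C

Length n = 51. Counting bases: A=12, G=13, C=12, T=14
G+C = 25, so %GC = 25/51 × 100 = 49.02%
Salt term: 16.6 × (-0.879) = -14.591
GC term: 0.41 × 49.02 = 20.098; length term: −675/51 = −13.235
Tm = 81.5 + (-14.591) + 20.098 − 13.235 = 73.772 → 73.8°C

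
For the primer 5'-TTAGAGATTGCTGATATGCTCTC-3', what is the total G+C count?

9

Base counts: G=5, A=5, C=4, T=9
G+C = 5 + 4 = 9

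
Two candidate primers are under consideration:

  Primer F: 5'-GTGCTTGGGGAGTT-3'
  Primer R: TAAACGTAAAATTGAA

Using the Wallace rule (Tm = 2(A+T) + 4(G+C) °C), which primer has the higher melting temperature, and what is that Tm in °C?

Primer F, 44°C

Primer F: A+T=6, G+C=8 → Tm = 2(6)+4(8) = 44°C
Primer R: A+T=13, G+C=3 → Tm = 2(13)+4(3) = 38°C
44°C vs 38°C → primer F is higher.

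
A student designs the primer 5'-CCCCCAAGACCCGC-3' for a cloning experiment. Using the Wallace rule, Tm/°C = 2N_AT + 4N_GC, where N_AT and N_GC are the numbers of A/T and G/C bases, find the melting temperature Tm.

50°C

Counting bases: C=9, A=3, G=2, T=0
AT pairs contribute 3, GC pairs contribute 11.
Tm = 4·11 + 2·3 = 44 + 6 = 50°C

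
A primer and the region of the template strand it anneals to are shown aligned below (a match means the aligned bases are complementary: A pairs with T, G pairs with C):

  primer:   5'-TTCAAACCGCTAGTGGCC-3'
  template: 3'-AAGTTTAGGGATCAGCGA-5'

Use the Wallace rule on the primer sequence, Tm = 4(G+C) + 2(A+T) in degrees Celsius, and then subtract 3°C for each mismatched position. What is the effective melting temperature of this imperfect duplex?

Primer base counts: A=4, T=4, G=4, C=6 → A+T=8, G+C=10
Perfect-match Tm = 2(8) + 4(10) = 16 + 40 = 56°C
Mismatches (positions where the bases are not complementary): 4 (at positions 7, 9, 15, 18)
Effective Tm = 56 − 4×3 = 56 − 12 = 44°C

44°C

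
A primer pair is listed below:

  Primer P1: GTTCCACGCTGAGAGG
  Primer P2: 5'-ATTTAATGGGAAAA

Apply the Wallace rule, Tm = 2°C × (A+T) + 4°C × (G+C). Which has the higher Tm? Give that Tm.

Primer P1, 52°C

Primer P1: A+T=6, G+C=10 → Tm = 2(6)+4(10) = 52°C
Primer P2: A+T=11, G+C=3 → Tm = 2(11)+4(3) = 34°C
52°C vs 34°C → primer P1 is higher.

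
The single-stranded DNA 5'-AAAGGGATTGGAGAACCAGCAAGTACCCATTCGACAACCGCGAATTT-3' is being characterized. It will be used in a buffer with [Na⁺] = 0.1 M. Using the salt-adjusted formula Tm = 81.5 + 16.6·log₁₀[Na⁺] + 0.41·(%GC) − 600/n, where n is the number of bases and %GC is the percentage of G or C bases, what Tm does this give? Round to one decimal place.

71.3°C

Length n = 47. G=11, C=11, T=8, A=17
G+C = 22, so %GC = 22/47 × 100 = 46.809%
Salt term: 16.6 × (-1) = -16.6
GC term: 0.41 × 46.809 = 19.192; length term: −600/47 = −12.766
Tm = 81.5 + (-16.6) + 19.192 − 12.766 = 71.326 → 71.3°C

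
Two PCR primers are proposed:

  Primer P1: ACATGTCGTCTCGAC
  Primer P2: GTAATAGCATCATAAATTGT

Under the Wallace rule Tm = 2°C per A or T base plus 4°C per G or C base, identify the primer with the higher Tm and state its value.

Primer P2, 50°C

Primer P1: A+T=7, G+C=8 → Tm = 2(7)+4(8) = 46°C
Primer P2: A+T=15, G+C=5 → Tm = 2(15)+4(5) = 50°C
46°C vs 50°C → primer P2 is higher.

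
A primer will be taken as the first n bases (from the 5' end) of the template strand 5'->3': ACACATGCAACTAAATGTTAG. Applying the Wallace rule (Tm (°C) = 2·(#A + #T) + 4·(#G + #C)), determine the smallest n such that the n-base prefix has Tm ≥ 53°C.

n = 21

First 20 bases: ACACATGCAACTAAATGTTA → Tm = 52°C (< 53°C)
First 21 bases: ACACATGCAACTAAATGTTAG → Tm = 56°C (≥ 53°C)
Each additional base adds 2°C (A/T) or 4°C (G/C), so Tm is non-decreasing in n; n = 21 is the first length to reach 53°C.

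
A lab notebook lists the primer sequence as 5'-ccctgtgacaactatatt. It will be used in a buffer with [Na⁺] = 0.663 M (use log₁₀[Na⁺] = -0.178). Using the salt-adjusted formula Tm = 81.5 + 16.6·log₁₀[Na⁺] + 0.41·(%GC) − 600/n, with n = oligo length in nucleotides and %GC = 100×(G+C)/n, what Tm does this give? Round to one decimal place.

Length n = 18. Counting bases: C=5, A=5, T=6, G=2
G+C = 7, so %GC = 7/18 × 100 = 38.889%
Salt term: 16.6 × (-0.178) = -2.955
GC term: 0.41 × 38.889 = 15.944; length term: −600/18 = −33.333
Tm = 81.5 + (-2.955) + 15.944 − 33.333 = 61.156 → 61.2°C

61.2°C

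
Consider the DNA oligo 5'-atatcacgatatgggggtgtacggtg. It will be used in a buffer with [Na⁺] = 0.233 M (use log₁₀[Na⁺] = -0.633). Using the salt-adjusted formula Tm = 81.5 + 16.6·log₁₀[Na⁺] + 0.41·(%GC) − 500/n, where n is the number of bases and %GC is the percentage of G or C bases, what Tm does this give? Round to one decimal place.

Length n = 26. Counting bases: G=10, A=6, C=3, T=7
G+C = 13, so %GC = 13/26 × 100 = 50%
Salt term: 16.6 × (-0.633) = -10.508
GC term: 0.41 × 50 = 20.5; length term: −500/26 = −19.231
Tm = 81.5 + (-10.508) + 20.5 − 19.231 = 72.261 → 72.3°C

72.3°C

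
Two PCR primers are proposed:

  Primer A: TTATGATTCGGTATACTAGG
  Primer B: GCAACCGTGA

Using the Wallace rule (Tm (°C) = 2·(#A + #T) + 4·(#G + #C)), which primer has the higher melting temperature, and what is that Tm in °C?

Primer A, 54°C

Primer A: A+T=13, G+C=7 → Tm = 2(13)+4(7) = 54°C
Primer B: A+T=4, G+C=6 → Tm = 2(4)+4(6) = 32°C
54°C vs 32°C → primer A is higher.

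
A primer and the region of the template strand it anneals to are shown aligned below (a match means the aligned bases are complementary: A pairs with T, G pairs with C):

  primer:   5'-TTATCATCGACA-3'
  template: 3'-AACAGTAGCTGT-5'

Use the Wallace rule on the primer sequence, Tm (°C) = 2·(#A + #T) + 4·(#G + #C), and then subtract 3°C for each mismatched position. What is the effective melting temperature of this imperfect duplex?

Primer base counts: A=4, T=4, G=1, C=3 → A+T=8, G+C=4
Perfect-match Tm = 2(8) + 4(4) = 16 + 16 = 32°C
Mismatches (positions where the bases are not complementary): 1 (at position 3)
Effective Tm = 32 − 1×3 = 32 − 3 = 29°C

29°C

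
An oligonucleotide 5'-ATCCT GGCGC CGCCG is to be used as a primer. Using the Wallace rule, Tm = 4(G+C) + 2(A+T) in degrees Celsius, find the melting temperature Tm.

54°C

Base counts: C=7, T=2, A=1, G=5
A+T = 3, G+C = 12
Tm = 2(3) + 4(12) = 6 + 48 = 54°C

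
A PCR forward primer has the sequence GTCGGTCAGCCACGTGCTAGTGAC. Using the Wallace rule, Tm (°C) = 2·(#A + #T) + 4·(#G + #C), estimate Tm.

78°C

Base counts: C=7, G=8, A=4, T=5
AT pairs contribute 9, GC pairs contribute 15.
Tm = 4·15 + 2·9 = 60 + 18 = 78°C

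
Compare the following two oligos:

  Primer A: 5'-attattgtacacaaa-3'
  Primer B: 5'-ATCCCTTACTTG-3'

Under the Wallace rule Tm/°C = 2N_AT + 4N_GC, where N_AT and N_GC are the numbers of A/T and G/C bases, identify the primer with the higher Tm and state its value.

Primer A, 36°C

Primer A: A+T=12, G+C=3 → Tm = 2(12)+4(3) = 36°C
Primer B: A+T=7, G+C=5 → Tm = 2(7)+4(5) = 34°C
36°C vs 34°C → primer A is higher.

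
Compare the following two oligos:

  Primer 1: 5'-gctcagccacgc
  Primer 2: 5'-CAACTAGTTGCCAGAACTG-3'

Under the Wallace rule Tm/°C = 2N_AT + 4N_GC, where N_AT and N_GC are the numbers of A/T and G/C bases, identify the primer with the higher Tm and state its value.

Primer 2, 56°C

Primer 1: A+T=3, G+C=9 → Tm = 2(3)+4(9) = 42°C
Primer 2: A+T=10, G+C=9 → Tm = 2(10)+4(9) = 56°C
42°C vs 56°C → primer 2 is higher.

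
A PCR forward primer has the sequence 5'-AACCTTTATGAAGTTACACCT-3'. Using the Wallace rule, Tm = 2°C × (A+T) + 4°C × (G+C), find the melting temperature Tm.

Base counts: A=7, T=7, G=2, C=5
AT pairs contribute 14, GC pairs contribute 7.
Tm = 4·7 + 2·14 = 28 + 28 = 56°C

56°C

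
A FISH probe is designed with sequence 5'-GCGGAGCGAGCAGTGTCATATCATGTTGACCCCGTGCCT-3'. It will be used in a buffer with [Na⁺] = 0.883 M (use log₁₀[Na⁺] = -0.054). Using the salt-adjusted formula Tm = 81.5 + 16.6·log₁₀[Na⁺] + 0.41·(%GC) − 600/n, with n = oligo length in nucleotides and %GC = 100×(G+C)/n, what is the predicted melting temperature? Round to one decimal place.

89.4°C

Length n = 39. Scanning the sequence gives C=11, G=12, A=7, T=9.
G+C = 23, so %GC = 23/39 × 100 = 58.974%
Salt term: 16.6 × (-0.054) = -0.896
GC term: 0.41 × 58.974 = 24.179; length term: −600/39 = −15.385
Tm = 81.5 + (-0.896) + 24.179 − 15.385 = 89.398 → 89.4°C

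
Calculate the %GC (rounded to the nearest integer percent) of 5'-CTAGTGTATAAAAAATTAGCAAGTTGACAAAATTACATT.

Scanning the sequence gives C=4, A=18, G=5, T=12.
G+C = 5 + 4 = 9 out of 39 bases
%GC = 9/39 × 100 = 23.08% ≈ 23%

23%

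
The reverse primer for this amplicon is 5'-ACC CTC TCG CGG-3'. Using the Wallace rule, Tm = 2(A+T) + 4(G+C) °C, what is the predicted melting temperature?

42°C

Scanning the sequence gives A=1, G=3, T=2, C=6.
AT pairs contribute 3, GC pairs contribute 9.
Tm = 2×3 + 4×9 = 42°C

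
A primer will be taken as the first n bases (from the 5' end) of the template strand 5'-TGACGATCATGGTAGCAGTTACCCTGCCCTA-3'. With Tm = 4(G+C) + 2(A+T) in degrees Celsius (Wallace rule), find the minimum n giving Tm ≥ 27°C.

n = 10

First 9 bases: TGACGATCA → Tm = 26°C (< 27°C)
First 10 bases: TGACGATCAT → Tm = 28°C (≥ 27°C)
Since every base adds ≥2°C, Tm only increases with n, so the threshold is first crossed at n = 10.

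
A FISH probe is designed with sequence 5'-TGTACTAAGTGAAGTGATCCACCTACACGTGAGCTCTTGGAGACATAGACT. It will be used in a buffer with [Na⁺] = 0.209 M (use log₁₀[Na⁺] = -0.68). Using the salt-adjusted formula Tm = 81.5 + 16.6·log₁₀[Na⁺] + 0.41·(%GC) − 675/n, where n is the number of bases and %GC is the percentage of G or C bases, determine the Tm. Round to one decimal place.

Length n = 51. Scanning the sequence gives G=12, C=11, A=15, T=13.
G+C = 23, so %GC = 23/51 × 100 = 45.098%
Salt term: 16.6 × (-0.68) = -11.288
GC term: 0.41 × 45.098 = 18.49; length term: −675/51 = −13.235
Tm = 81.5 + (-11.288) + 18.49 − 13.235 = 75.467 → 75.5°C

75.5°C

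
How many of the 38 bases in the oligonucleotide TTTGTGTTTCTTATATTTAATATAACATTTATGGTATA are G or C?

6

Counting bases: G=4, C=2, A=11, T=21
Total G or C: 4 + 2 = 6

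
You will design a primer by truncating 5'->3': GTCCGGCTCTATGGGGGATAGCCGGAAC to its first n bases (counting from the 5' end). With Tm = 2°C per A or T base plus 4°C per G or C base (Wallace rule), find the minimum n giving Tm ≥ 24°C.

n = 7

First 6 bases: GTCCGG → Tm = 22°C (< 24°C)
First 7 bases: GTCCGGC → Tm = 26°C (≥ 24°C)
Since every base adds ≥2°C, Tm only increases with n, so the threshold is first crossed at n = 7.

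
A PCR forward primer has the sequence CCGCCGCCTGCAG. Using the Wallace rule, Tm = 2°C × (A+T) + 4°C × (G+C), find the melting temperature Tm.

A=1, G=4, C=7, T=1
So N_AT = 2 and N_GC = 11.
Tm = 4·11 + 2·2 = 44 + 4 = 48°C

48°C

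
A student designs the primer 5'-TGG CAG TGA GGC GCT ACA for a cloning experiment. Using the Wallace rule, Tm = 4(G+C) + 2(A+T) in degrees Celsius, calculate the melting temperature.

58°C

Base counts: C=4, A=4, G=7, T=3
A+T = 7, G+C = 11
Tm = 4·11 + 2·7 = 44 + 14 = 58°C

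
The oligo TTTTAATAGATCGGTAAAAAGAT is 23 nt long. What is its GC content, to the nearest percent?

22%

Counting bases: T=8, C=1, A=10, G=4
G+C = 4 + 1 = 5 out of 23 bases
%GC = 5/23 × 100 = 21.74% ≈ 22%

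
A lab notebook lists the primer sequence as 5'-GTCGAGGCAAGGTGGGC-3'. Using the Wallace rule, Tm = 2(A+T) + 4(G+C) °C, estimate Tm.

58°C

Counting bases: C=3, A=3, T=2, G=9
AT pairs contribute 5, GC pairs contribute 12.
Tm = 2(5) + 4(12) = 10 + 48 = 58°C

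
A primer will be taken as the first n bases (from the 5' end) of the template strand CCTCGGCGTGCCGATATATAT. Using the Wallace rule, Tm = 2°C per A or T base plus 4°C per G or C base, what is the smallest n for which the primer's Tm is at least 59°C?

First 18 bases: CCTCGGCGTGCCGATATA → Tm = 58°C (< 59°C)
First 19 bases: CCTCGGCGTGCCGATATAT → Tm = 60°C (≥ 59°C)
Each additional base adds 2°C (A/T) or 4°C (G/C), so Tm is non-decreasing in n; n = 19 is the first length to reach 59°C.

n = 19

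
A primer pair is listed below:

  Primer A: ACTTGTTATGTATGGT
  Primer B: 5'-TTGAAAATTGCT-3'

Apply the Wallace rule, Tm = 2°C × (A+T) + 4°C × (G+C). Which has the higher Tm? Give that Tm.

Primer A, 42°C

Primer A: A+T=11, G+C=5 → Tm = 2(11)+4(5) = 42°C
Primer B: A+T=9, G+C=3 → Tm = 2(9)+4(3) = 30°C
42°C vs 30°C → primer A is higher.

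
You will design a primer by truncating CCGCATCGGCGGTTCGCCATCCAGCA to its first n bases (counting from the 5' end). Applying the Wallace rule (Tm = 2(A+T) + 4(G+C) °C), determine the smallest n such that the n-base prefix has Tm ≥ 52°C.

n = 15

First 14 bases: CCGCATCGGCGGTT → Tm = 48°C (< 52°C)
First 15 bases: CCGCATCGGCGGTTC → Tm = 52°C (≥ 52°C)
Since every base adds ≥2°C, Tm only increases with n, so the threshold is first crossed at n = 15.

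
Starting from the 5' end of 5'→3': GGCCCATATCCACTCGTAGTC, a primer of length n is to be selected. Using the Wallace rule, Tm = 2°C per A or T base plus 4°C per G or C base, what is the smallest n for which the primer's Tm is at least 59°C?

n = 19

First 18 bases: GGCCCATATCCACTCGTA → Tm = 56°C (< 59°C)
First 19 bases: GGCCCATATCCACTCGTAG → Tm = 60°C (≥ 59°C)
Each additional base adds 2°C (A/T) or 4°C (G/C), so Tm is non-decreasing in n; n = 19 is the first length to reach 59°C.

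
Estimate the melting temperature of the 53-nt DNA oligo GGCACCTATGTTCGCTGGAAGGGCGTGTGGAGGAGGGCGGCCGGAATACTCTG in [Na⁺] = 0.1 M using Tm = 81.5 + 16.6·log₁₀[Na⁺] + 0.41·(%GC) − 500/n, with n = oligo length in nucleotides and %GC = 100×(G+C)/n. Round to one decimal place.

Length n = 53. Counting bases: A=9, T=10, G=23, C=11
G+C = 34, so %GC = 34/53 × 100 = 64.151%
Salt term: 16.6 × (-1) = -16.6
GC term: 0.41 × 64.151 = 26.302; length term: −500/53 = −9.434
Tm = 81.5 + (-16.6) + 26.302 − 9.434 = 81.768 → 81.8°C

81.8°C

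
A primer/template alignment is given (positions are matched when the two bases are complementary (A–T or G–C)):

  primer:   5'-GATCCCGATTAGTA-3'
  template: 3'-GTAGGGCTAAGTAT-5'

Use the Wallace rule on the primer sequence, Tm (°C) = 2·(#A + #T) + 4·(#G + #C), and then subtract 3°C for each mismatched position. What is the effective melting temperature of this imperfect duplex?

31°C

Primer base counts: A=4, T=4, G=3, C=3 → A+T=8, G+C=6
Perfect-match Tm = 2(8) + 4(6) = 16 + 24 = 40°C
Mismatches (positions where the bases are not complementary): 3 (at positions 1, 11, 12)
Effective Tm = 40 − 3×3 = 40 − 9 = 31°C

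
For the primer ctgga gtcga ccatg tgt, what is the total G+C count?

10

T=5, G=6, C=4, A=3
Total G or C: 6 + 4 = 10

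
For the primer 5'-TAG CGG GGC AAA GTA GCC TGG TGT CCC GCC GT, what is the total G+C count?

21

T=6, A=5, C=9, G=12
G+C = 12 + 9 = 21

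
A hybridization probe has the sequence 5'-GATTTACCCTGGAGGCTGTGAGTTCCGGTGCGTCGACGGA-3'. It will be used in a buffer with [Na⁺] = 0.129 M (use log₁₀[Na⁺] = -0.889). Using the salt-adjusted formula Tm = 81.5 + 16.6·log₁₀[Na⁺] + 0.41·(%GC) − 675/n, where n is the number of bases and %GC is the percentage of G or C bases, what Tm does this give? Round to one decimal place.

74.5°C

Length n = 40. Scanning the sequence gives A=6, C=9, G=15, T=10.
G+C = 24, so %GC = 24/40 × 100 = 60%
Salt term: 16.6 × (-0.889) = -14.757
GC term: 0.41 × 60 = 24.6; length term: −675/40 = −16.875
Tm = 81.5 + (-14.757) + 24.6 − 16.875 = 74.468 → 74.5°C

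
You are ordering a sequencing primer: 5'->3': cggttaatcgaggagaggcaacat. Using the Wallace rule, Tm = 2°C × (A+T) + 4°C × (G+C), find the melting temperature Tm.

72°C

Counting bases: A=8, C=4, T=4, G=8
So N_AT = 12 and N_GC = 12.
Tm = 2(12) + 4(12) = 24 + 48 = 72°C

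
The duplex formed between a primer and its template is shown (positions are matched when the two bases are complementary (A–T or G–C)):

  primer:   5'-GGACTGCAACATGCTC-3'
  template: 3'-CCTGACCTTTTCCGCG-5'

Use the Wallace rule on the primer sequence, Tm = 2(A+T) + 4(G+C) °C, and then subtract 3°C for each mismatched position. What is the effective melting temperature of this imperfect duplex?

38°C

Primer base counts: A=4, T=3, G=4, C=5 → A+T=7, G+C=9
Perfect-match Tm = 2(7) + 4(9) = 14 + 36 = 50°C
Mismatches (positions where the bases are not complementary): 4 (at positions 7, 10, 12, 15)
Effective Tm = 50 − 4×3 = 50 − 12 = 38°C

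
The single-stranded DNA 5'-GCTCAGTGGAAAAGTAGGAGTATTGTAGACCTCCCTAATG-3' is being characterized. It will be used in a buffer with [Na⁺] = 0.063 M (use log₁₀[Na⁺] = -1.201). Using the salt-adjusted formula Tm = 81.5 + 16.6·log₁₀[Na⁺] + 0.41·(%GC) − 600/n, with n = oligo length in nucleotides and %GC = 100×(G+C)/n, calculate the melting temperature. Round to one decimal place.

65.0°C

Length n = 40. Scanning the sequence gives A=12, G=11, C=7, T=10.
G+C = 18, so %GC = 18/40 × 100 = 45%
Salt term: 16.6 × (-1.201) = -19.937
GC term: 0.41 × 45 = 18.45; length term: −600/40 = −15
Tm = 81.5 + (-19.937) + 18.45 − 15 = 65.013 → 65.0°C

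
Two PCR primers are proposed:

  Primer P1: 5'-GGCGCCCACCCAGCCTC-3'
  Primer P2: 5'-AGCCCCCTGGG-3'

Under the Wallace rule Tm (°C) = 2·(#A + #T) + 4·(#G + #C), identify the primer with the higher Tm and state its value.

Primer P1, 62°C

Primer P1: A+T=3, G+C=14 → Tm = 2(3)+4(14) = 62°C
Primer P2: A+T=2, G+C=9 → Tm = 2(2)+4(9) = 40°C
62°C vs 40°C → primer P1 is higher.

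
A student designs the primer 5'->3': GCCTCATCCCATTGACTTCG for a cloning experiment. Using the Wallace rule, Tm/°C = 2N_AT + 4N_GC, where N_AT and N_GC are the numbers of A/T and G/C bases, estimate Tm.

Counting bases: C=8, T=6, G=3, A=3
AT pairs contribute 9, GC pairs contribute 11.
Tm = 2×9 + 4×11 = 62°C

62°C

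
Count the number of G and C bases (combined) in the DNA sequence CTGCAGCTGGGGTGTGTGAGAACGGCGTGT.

19

Base counts: T=7, A=4, G=14, C=5
Total G or C: 14 + 5 = 19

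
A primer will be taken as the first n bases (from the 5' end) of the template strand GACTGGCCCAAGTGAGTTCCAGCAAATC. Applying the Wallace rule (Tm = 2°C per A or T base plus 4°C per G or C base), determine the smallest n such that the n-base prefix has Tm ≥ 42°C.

n = 13

First 12 bases: GACTGGCCCAAG → Tm = 40°C (< 42°C)
First 13 bases: GACTGGCCCAAGT → Tm = 42°C (≥ 42°C)
Since every base adds ≥2°C, Tm only increases with n, so the threshold is first crossed at n = 13.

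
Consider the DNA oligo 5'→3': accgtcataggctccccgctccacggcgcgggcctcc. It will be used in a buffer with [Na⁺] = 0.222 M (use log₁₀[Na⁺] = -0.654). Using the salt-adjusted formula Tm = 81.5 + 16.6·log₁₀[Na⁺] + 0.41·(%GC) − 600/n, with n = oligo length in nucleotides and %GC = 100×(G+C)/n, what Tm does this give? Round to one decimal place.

85.5°C

Length n = 37. Base counts: A=4, C=18, G=10, T=5
G+C = 28, so %GC = 28/37 × 100 = 75.676%
Salt term: 16.6 × (-0.654) = -10.856
GC term: 0.41 × 75.676 = 31.027; length term: −600/37 = −16.216
Tm = 81.5 + (-10.856) + 31.027 − 16.216 = 85.455 → 85.5°C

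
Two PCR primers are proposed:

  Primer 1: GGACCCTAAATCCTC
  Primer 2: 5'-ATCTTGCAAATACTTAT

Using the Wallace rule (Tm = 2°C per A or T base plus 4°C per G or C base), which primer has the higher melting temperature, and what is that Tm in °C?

Primer 1: A+T=7, G+C=8 → Tm = 2(7)+4(8) = 46°C
Primer 2: A+T=13, G+C=4 → Tm = 2(13)+4(4) = 42°C
46°C vs 42°C → primer 1 is higher.

Primer 1, 46°C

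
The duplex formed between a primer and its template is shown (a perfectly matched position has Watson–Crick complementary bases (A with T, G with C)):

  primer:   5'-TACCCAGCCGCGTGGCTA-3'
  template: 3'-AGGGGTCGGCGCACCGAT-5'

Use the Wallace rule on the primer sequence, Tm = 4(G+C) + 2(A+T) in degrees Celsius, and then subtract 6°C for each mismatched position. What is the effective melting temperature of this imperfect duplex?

54°C

Primer base counts: A=3, T=3, G=5, C=7 → A+T=6, G+C=12
Perfect-match Tm = 2(6) + 4(12) = 12 + 48 = 60°C
Mismatches (positions where the bases are not complementary): 1 (at position 2)
Effective Tm = 60 − 1×6 = 60 − 6 = 54°C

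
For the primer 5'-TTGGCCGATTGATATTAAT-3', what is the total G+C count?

6

Counting bases: C=2, T=8, G=4, A=5
Total G or C: 4 + 2 = 6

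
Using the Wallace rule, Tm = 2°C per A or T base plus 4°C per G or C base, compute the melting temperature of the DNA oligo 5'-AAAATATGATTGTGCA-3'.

C=1, A=7, T=5, G=3
A+T = 12, G+C = 4
Tm = 2(12) + 4(4) = 24 + 16 = 40°C

40°C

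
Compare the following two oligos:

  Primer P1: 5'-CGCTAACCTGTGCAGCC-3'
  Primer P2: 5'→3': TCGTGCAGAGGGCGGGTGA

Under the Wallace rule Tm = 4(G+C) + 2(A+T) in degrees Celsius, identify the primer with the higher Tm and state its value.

Primer P1: A+T=6, G+C=11 → Tm = 2(6)+4(11) = 56°C
Primer P2: A+T=6, G+C=13 → Tm = 2(6)+4(13) = 64°C
56°C vs 64°C → primer P2 is higher.

Primer P2, 64°C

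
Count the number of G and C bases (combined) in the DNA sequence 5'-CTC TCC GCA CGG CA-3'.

10

Counting bases: A=2, C=7, T=2, G=3
G+C = 3 + 7 = 10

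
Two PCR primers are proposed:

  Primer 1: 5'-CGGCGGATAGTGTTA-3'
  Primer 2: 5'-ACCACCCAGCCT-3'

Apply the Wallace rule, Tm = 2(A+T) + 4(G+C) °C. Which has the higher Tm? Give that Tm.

Primer 1: A+T=7, G+C=8 → Tm = 2(7)+4(8) = 46°C
Primer 2: A+T=4, G+C=8 → Tm = 2(4)+4(8) = 40°C
46°C vs 40°C → primer 1 is higher.

Primer 1, 46°C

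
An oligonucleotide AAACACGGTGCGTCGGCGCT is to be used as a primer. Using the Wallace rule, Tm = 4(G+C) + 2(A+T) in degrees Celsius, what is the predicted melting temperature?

66°C

Scanning the sequence gives T=3, A=4, C=6, G=7.
So N_AT = 7 and N_GC = 13.
Tm = 2×7 + 4×13 = 66°C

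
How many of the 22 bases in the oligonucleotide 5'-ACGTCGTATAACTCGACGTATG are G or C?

Scanning the sequence gives C=5, T=6, G=5, A=6.
G+C = 5 + 5 = 10

10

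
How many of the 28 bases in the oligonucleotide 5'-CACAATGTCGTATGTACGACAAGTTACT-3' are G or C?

11

Counting bases: G=5, A=9, C=6, T=8
Total G or C: 5 + 6 = 11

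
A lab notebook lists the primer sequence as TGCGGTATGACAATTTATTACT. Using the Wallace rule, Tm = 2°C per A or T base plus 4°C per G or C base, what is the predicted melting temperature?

Base counts: C=3, G=4, T=9, A=6
AT pairs contribute 15, GC pairs contribute 7.
Tm = 4·7 + 2·15 = 28 + 30 = 58°C

58°C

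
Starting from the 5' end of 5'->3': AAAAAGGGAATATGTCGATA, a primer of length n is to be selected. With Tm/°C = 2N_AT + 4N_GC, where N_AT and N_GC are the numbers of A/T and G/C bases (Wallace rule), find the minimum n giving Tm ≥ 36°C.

n = 14

First 13 bases: AAAAAGGGAATAT → Tm = 32°C (< 36°C)
First 14 bases: AAAAAGGGAATATG → Tm = 36°C (≥ 36°C)
Each additional base adds 2°C (A/T) or 4°C (G/C), so Tm is non-decreasing in n; n = 14 is the first length to reach 36°C.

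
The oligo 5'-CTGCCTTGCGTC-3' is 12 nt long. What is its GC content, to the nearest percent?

G=3, T=4, A=0, C=5
G+C = 3 + 5 = 8 out of 12 bases
%GC = 8/12 × 100 = 66.67% ≈ 67%

67%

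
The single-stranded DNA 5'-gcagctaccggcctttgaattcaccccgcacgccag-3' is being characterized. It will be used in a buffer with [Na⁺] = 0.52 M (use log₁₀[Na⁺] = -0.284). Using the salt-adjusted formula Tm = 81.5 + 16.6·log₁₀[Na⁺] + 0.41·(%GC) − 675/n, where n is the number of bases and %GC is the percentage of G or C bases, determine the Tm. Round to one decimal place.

84.2°C

Length n = 36. Base counts: G=8, C=15, T=6, A=7
G+C = 23, so %GC = 23/36 × 100 = 63.889%
Salt term: 16.6 × (-0.284) = -4.714
GC term: 0.41 × 63.889 = 26.194; length term: −675/36 = −18.75
Tm = 81.5 + (-4.714) + 26.194 − 18.75 = 84.23 → 84.2°C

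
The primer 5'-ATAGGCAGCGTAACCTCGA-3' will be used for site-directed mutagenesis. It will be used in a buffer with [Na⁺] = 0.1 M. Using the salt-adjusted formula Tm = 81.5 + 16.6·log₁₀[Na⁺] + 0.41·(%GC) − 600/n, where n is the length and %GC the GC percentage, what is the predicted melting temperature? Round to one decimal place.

54.9°C

Length n = 19. Scanning the sequence gives T=3, C=5, G=5, A=6.
G+C = 10, so %GC = 10/19 × 100 = 52.632%
Salt term: 16.6 × (-1) = -16.6
GC term: 0.41 × 52.632 = 21.579; length term: −600/19 = −31.579
Tm = 81.5 + (-16.6) + 21.579 − 31.579 = 54.9 → 54.9°C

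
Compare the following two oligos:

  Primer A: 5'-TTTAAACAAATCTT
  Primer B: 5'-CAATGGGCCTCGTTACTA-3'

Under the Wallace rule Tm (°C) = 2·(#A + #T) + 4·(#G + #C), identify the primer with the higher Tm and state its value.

Primer B, 54°C

Primer A: A+T=12, G+C=2 → Tm = 2(12)+4(2) = 32°C
Primer B: A+T=9, G+C=9 → Tm = 2(9)+4(9) = 54°C
32°C vs 54°C → primer B is higher.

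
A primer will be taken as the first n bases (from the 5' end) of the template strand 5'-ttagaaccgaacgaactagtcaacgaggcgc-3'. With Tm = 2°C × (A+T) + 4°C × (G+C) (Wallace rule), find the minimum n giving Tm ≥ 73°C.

First 25 bases: TTAGAACCGAACGAACTAGTCAACG → Tm = 72°C (< 73°C)
First 26 bases: TTAGAACCGAACGAACTAGTCAACGA → Tm = 74°C (≥ 73°C)
Each additional base adds 2°C (A/T) or 4°C (G/C), so Tm is non-decreasing in n; n = 26 is the first length to reach 73°C.

n = 26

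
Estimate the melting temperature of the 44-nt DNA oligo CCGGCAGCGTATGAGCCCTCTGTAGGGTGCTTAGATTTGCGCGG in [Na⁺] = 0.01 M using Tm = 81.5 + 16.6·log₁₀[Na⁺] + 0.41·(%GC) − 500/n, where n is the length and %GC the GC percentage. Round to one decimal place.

62.1°C

Length n = 44. Base counts: A=6, G=16, T=11, C=11
G+C = 27, so %GC = 27/44 × 100 = 61.364%
Salt term: 16.6 × (-2) = -33.2
GC term: 0.41 × 61.364 = 25.159; length term: −500/44 = −11.364
Tm = 81.5 + (-33.2) + 25.159 − 11.364 = 62.095 → 62.1°C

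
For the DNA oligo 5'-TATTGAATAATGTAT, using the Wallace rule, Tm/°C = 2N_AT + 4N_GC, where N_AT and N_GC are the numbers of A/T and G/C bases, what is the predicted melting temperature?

Base counts: C=0, T=7, G=2, A=6
So N_AT = 13 and N_GC = 2.
Tm = 4·2 + 2·13 = 8 + 26 = 34°C

34°C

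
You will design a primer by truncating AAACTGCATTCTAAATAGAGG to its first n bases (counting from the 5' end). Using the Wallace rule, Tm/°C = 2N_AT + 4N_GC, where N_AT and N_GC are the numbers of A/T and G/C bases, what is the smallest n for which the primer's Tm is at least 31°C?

First 11 bases: AAACTGCATTC → Tm = 30°C (< 31°C)
First 12 bases: AAACTGCATTCT → Tm = 32°C (≥ 31°C)
Each additional base adds 2°C (A/T) or 4°C (G/C), so Tm is non-decreasing in n; n = 12 is the first length to reach 31°C.

n = 12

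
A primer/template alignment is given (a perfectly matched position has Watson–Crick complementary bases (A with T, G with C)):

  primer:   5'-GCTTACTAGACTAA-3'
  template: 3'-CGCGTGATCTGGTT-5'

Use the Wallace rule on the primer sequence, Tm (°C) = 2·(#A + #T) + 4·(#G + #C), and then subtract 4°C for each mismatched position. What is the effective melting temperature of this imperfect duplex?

26°C

Primer base counts: A=5, T=4, G=2, C=3 → A+T=9, G+C=5
Perfect-match Tm = 2(9) + 4(5) = 18 + 20 = 38°C
Mismatches (positions where the bases are not complementary): 3 (at positions 3, 4, 12)
Effective Tm = 38 − 3×4 = 38 − 12 = 26°C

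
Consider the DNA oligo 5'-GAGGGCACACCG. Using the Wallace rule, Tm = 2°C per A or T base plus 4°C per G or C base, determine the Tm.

42°C

Scanning the sequence gives A=3, C=4, G=5, T=0.
So N_AT = 3 and N_GC = 9.
Tm = 2×3 + 4×9 = 42°C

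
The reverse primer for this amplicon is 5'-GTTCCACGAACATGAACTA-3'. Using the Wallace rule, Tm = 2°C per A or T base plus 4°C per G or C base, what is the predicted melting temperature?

54°C

Scanning the sequence gives C=5, T=4, G=3, A=7.
A+T = 11, G+C = 8
Tm = 4·8 + 2·11 = 32 + 22 = 54°C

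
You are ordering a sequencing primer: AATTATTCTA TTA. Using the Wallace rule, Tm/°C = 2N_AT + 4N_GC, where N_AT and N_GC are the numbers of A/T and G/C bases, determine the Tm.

28°C

Scanning the sequence gives T=7, C=1, A=5, G=0.
A+T = 12, G+C = 1
Tm = 2(12) + 4(1) = 24 + 4 = 28°C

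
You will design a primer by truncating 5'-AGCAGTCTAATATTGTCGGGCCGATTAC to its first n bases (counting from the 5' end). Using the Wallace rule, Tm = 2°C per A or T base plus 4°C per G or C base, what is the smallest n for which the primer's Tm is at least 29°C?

n = 11

First 10 bases: AGCAGTCTAA → Tm = 28°C (< 29°C)
First 11 bases: AGCAGTCTAAT → Tm = 30°C (≥ 29°C)
Each additional base adds 2°C (A/T) or 4°C (G/C), so Tm is non-decreasing in n; n = 11 is the first length to reach 29°C.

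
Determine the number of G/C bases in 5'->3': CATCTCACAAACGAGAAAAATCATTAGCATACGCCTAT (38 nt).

14

Counting bases: C=10, G=4, A=16, T=8
Total G or C: 4 + 10 = 14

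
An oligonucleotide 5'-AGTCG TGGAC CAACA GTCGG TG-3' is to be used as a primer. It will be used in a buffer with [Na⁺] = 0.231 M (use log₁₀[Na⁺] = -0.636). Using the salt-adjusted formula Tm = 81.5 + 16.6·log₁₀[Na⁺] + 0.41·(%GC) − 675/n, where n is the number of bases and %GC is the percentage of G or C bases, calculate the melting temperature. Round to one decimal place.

64.5°C

Length n = 22. C=5, G=8, A=5, T=4
G+C = 13, so %GC = 13/22 × 100 = 59.091%
Salt term: 16.6 × (-0.636) = -10.558
GC term: 0.41 × 59.091 = 24.227; length term: −675/22 = −30.682
Tm = 81.5 + (-10.558) + 24.227 − 30.682 = 64.487 → 64.5°C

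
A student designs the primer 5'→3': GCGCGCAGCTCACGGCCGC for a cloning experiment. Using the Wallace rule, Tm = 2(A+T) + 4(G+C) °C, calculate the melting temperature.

70°C

Base counts: A=2, G=7, T=1, C=9
AT pairs contribute 3, GC pairs contribute 16.
Tm = 2(3) + 4(16) = 6 + 64 = 70°C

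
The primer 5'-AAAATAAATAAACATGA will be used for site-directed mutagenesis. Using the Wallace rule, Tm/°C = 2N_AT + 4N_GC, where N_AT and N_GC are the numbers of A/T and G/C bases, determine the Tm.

38°C

T=3, A=12, C=1, G=1
So N_AT = 15 and N_GC = 2.
Tm = 2(15) + 4(2) = 30 + 8 = 38°C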